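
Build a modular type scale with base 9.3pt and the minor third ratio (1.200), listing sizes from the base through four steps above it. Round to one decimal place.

Step 0: 9.3pt
Step 1: 9.3 × 1.200 = 11.2
Step 2: 9.3 × 1.200² = 13.4
Step 3: 9.3 × 1.200³ = 16.1
Step 4: 9.3 × 1.200⁴ = 19.3

9.3pt, 11.2pt, 13.4pt, 16.1pt, 19.3pt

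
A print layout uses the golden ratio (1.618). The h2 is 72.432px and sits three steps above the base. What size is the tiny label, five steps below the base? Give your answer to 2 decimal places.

Moving from step +3 to step -5 is 8 steps down, so divide by r⁸.
72.432 ÷ 1.618⁸ = 72.432 ÷ 46.97082 ≈ 1.542

1.54px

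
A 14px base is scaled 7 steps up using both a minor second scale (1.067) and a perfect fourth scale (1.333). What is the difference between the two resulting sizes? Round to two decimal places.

Minor second: 14.0 × 1.067⁷ = 22.0434px
Perfect fourth: 14.0 × 1.333⁷ = 104.6982px
Difference: 104.6982 − 22.0434 = 82.6548px

82.65px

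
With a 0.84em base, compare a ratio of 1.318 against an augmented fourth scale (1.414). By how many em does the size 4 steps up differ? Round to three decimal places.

At 1.318: 0.84 × 1.318⁴ = 2.53478em
Augmented fourth: 0.84 × 1.414⁴ = 3.35797em
Difference: 3.35797 − 2.53478 = 0.82319em

0.823em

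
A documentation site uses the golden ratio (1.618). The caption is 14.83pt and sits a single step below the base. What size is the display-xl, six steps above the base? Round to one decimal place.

Moving from step -1 to step +6 is 7 steps up, so multiply by r⁷.
14.83 × 1.618⁷ = 14.83 × 29.03017 ≈ 430.517

430.5pt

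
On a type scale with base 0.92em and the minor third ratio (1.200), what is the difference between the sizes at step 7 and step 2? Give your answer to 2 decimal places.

Step 2: 0.92 × 1.200² = 1.3248em
Step 7: 0.92 × 1.200⁷ = 3.2965em
Difference: 3.2965 − 1.3248 = 1.9717em

1.97em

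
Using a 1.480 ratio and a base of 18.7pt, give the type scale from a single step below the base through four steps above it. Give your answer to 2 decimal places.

Step -1: 18.7 ÷ 1.480 = 12.64
Step 0: 18.7pt
Step 1: 18.7 × 1.480 = 27.68
Step 2: 18.7 × 1.480² = 40.96
Step 3: 18.7 × 1.480³ = 60.62
Step 4: 18.7 × 1.480⁴ = 89.72

12.64pt, 18.70pt, 27.68pt, 40.96pt, 60.62pt, 89.72pt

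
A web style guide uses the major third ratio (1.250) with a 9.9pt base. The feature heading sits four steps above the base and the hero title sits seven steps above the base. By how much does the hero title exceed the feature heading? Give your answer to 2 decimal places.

23.04pt

Step 4: 9.9 × 1.250⁴ = 24.1699pt
Step 7: 9.9 × 1.250⁷ = 47.2069pt
Difference: 47.2069 − 24.1699 = 23.0370pt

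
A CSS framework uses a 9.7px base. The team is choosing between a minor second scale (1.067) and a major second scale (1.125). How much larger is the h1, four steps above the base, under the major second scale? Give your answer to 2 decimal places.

Minor second: 9.7 × 1.067⁴ = 12.5727px
Major second: 9.7 × 1.125⁴ = 15.5375px
Difference: 15.5375 − 12.5727 = 2.9648px

2.96px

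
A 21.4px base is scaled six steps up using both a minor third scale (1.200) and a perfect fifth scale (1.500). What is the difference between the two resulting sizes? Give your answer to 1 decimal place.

179.9px

Minor third: 21.4 × 1.200⁶ = 63.900px
Perfect fifth: 21.4 × 1.500⁶ = 243.759px
Difference: 243.759 − 63.900 = 179.859px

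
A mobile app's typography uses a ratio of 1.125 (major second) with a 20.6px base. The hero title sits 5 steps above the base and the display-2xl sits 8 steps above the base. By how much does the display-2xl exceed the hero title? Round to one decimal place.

Step 5: 20.6 × 1.125⁵ = 37.122px
Step 8: 20.6 × 1.125⁸ = 52.855px
Difference: 52.855 − 37.122 = 15.733px

15.7px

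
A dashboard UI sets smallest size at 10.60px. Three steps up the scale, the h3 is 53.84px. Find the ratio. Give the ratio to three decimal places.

r³ = 53.84 / 10.60, so r = (53.84/10.60)^(1/3).
r = 5.0792^(1/3) ≈ 1.7190

1.719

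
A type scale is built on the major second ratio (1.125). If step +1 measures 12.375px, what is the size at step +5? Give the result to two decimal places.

12.375 × 1.125⁴ = 12.375 × 1.60181 ≈ 19.822

19.82px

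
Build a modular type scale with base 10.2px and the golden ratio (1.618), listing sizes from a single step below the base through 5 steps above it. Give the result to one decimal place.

Step -1: 10.2 ÷ 1.618 = 6.3
Step 0: 10.2px
Step 1: 10.2 × 1.618 = 16.5
Step 2: 10.2 × 1.618² = 26.7
Step 3: 10.2 × 1.618³ = 43.2
Step 4: 10.2 × 1.618⁴ = 69.9
Step 5: 10.2 × 1.618⁵ = 113.1

6.3px, 10.2px, 16.5px, 26.7px, 43.2px, 69.9px, 113.1px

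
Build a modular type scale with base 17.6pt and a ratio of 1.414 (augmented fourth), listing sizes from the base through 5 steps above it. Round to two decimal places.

17.60pt, 24.89pt, 35.19pt, 49.76pt, 70.36pt, 99.49pt

Step 0: 17.6pt
Step 1: 17.6 × 1.414 = 24.89
Step 2: 17.6 × 1.414² = 35.19
Step 3: 17.6 × 1.414³ = 49.76
Step 4: 17.6 × 1.414⁴ = 70.36
Step 5: 17.6 × 1.414⁵ = 99.49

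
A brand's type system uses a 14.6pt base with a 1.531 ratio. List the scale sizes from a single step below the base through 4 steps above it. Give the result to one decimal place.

9.5pt, 14.6pt, 22.4pt, 34.2pt, 52.4pt, 80.2pt

Step -1: 14.6 ÷ 1.531 = 9.5
Step 0: 14.6pt
Step 1: 14.6 × 1.531 = 22.4
Step 2: 14.6 × 1.531² = 34.2
Step 3: 14.6 × 1.531³ = 52.4
Step 4: 14.6 × 1.531⁴ = 80.2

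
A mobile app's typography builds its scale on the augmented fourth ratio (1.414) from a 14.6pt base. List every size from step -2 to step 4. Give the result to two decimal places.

7.30pt, 10.33pt, 14.60pt, 20.64pt, 29.19pt, 41.28pt, 58.36pt

Step -2: 14.6 ÷ 1.414² = 7.30
Step -1: 14.6 ÷ 1.414 = 10.33
Step 0: 14.6pt
Step 1: 14.6 × 1.414 = 20.64
Step 2: 14.6 × 1.414² = 29.19
Step 3: 14.6 × 1.414³ = 41.28
Step 4: 14.6 × 1.414⁴ = 58.36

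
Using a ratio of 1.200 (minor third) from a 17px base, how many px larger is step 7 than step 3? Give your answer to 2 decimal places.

31.54px

Step 3: 17.0 × 1.200³ = 29.3760px
Step 7: 17.0 × 1.200⁷ = 60.9141px
Difference: 60.9141 − 29.3760 = 31.5381px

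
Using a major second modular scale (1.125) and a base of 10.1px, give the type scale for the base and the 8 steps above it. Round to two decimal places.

10.10px, 11.36px, 12.78px, 14.38px, 16.18px, 18.20px, 20.48px, 23.04px, 25.91px

Step 0: 10.1px
Step 1: 10.1 × 1.125 = 11.36
Step 2: 10.1 × 1.125² = 12.78
Step 3: 10.1 × 1.125³ = 14.38
Step 4: 10.1 × 1.125⁴ = 16.18
Step 5: 10.1 × 1.125⁵ = 18.20
Step 6: 10.1 × 1.125⁶ = 20.48
Step 7: 10.1 × 1.125⁷ = 23.04
Step 8: 10.1 × 1.125⁸ = 25.91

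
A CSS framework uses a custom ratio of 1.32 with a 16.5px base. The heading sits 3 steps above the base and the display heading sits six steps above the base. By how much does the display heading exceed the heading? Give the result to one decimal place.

49.3px

Step 3: 16.5 × 1.32³ = 37.949px
Step 6: 16.5 × 1.32⁶ = 87.283px
Difference: 87.283 − 37.949 = 49.334px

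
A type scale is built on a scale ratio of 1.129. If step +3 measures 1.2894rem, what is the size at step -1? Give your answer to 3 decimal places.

Moving from step +3 to step -1 is 4 steps down, so divide by r⁴.
1.2894 ÷ 1.129⁴ = 1.2894 ÷ 1.62471 ≈ 0.794

0.794rem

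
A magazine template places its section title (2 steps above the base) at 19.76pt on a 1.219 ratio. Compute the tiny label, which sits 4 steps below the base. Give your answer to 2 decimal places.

19.76 ÷ 1.219⁶ = 19.76 ÷ 3.28112 ≈ 6.022

6.02pt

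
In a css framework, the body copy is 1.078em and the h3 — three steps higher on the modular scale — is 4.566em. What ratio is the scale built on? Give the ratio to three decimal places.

1.618

r³ = 4.566 / 1.078, so r = (4.566/1.078)^(1/3).
r = 4.2356^(1/3) ≈ 1.6180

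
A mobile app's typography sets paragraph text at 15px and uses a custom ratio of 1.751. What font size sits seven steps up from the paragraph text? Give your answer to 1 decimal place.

757.0px

15.0 × 1.751⁷ = 15.0 × 50.46648 ≈ 757.00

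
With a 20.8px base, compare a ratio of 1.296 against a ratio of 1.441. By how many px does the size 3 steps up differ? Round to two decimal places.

16.96px

At 1.296: 20.8 × 1.296³ = 45.2771px
At 1.441: 20.8 × 1.441³ = 62.2379px
Difference: 62.2379 − 45.2771 = 16.9608px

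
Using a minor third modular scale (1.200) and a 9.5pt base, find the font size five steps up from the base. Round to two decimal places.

Every step multiplies by the scale ratio.
9.5 × 1.200⁵ = 9.5 × 2.48832 ≈ 23.64

23.64pt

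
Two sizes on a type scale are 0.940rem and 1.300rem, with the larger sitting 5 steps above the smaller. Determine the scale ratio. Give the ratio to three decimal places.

r⁵ = 1.300 / 0.940, so r = (1.300/0.940)^(1/5).
r = 1.3830^(1/5) ≈ 1.0670

1.067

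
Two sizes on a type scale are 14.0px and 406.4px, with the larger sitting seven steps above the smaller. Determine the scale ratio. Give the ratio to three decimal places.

1.618

r⁷ = 406.4 / 14.0, so r = (406.4/14.0)^(1/7).
r = 29.0286^(1/7) ≈ 1.6180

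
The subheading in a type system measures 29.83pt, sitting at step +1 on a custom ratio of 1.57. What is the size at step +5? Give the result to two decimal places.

181.24pt

29.83 × 1.57⁴ = 29.83 × 6.07573 ≈ 181.239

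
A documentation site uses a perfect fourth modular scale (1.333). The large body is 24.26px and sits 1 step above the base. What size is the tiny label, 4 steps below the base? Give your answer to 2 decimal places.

5.76px

24.26 ÷ 1.333⁵ = 24.26 ÷ 4.20873 ≈ 5.764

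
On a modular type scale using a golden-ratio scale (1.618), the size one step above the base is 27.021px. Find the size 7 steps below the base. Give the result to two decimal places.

0.58px

27.021 ÷ 1.618⁸ = 27.021 ÷ 46.97082 ≈ 0.575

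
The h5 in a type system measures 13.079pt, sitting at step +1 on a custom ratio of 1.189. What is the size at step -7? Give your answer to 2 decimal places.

3.27pt

The gap is -7 − (1) = -8 steps, so the factor is 1.189^-8.
13.079 ÷ 1.189⁸ = 13.079 ÷ 3.99443 ≈ 3.274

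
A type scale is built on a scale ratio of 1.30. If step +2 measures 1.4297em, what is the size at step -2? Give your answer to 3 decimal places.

1.4297 ÷ 1.30⁴ = 1.4297 ÷ 2.85610 ≈ 0.501

0.501em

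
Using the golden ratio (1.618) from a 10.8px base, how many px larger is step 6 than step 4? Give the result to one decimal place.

Step 4: 10.8 × 1.618⁴ = 74.018px
Step 6: 10.8 × 1.618⁶ = 193.774px
Difference: 193.774 − 74.018 = 119.756px

119.8px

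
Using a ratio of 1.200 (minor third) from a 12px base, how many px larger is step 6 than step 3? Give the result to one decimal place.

15.1px

Step 3: 12.0 × 1.200³ = 20.736px
Step 6: 12.0 × 1.200⁶ = 35.832px
Difference: 35.832 − 20.736 = 15.096px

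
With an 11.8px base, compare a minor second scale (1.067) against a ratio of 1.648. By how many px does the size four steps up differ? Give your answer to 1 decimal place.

71.7px

Minor second: 11.8 × 1.067⁴ = 15.295px
At 1.648: 11.8 × 1.648⁴ = 87.038px
Difference: 87.038 − 15.295 = 71.743px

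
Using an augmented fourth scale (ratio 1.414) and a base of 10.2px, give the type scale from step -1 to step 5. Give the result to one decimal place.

Step -1: 10.2 ÷ 1.414 = 7.2
Step 0: 10.2px
Step 1: 10.2 × 1.414 = 14.4
Step 2: 10.2 × 1.414² = 20.4
Step 3: 10.2 × 1.414³ = 28.8
Step 4: 10.2 × 1.414⁴ = 40.8
Step 5: 10.2 × 1.414⁵ = 57.7

7.2px, 10.2px, 14.4px, 20.4px, 28.8px, 40.8px, 57.7px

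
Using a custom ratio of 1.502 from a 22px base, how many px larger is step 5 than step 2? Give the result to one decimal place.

118.5px

Step 2: 22.0 × 1.502² = 49.632px
Step 5: 22.0 × 1.502⁵ = 168.179px
Difference: 168.179 − 49.632 = 118.547px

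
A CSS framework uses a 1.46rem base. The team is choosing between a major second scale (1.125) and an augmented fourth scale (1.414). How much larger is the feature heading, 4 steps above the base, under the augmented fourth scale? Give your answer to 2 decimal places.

3.50rem

Major second: 1.46 × 1.125⁴ = 2.3386rem
Augmented fourth: 1.46 × 1.414⁴ = 5.8365rem
Difference: 5.8365 − 2.3386 = 3.4979rem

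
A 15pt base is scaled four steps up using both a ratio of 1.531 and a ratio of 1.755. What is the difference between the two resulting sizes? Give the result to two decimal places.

At 1.531: 15.0 × 1.531⁴ = 82.4123pt
At 1.755: 15.0 × 1.755⁴ = 142.2983pt
Difference: 142.2983 − 82.4123 = 59.8860pt

59.89pt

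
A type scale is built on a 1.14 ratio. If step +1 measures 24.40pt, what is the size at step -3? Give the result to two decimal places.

24.40 ÷ 1.14⁴ = 24.40 ÷ 1.68896 ≈ 14.447

14.45pt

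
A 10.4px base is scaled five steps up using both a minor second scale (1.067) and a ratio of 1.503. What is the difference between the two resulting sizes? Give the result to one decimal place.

65.4px

Minor second: 10.4 × 1.067⁵ = 14.383px
At 1.503: 10.4 × 1.503⁵ = 79.768px
Difference: 79.768 − 14.383 = 65.385px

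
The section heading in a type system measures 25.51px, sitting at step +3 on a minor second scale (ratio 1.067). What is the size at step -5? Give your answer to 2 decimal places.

15.18px

Moving from step +3 to step -5 is 8 steps down, so divide by r⁸.
25.51 ÷ 1.067⁸ = 25.51 ÷ 1.68002 ≈ 15.184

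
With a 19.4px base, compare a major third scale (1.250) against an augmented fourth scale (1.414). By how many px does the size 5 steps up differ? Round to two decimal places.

Major third: 19.4 × 1.250⁵ = 59.2041px
Augmented fourth: 19.4 × 1.414⁵ = 109.6601px
Difference: 109.6601 − 59.2041 = 50.4560px

50.46px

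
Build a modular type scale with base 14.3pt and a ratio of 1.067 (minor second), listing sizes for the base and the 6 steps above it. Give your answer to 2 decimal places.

14.30pt, 15.26pt, 16.28pt, 17.37pt, 18.54pt, 19.78pt, 21.10pt

Step 0: 14.3pt
Step 1: 14.3 × 1.067 = 15.26
Step 2: 14.3 × 1.067² = 16.28
Step 3: 14.3 × 1.067³ = 17.37
Step 4: 14.3 × 1.067⁴ = 18.54
Step 5: 14.3 × 1.067⁵ = 19.78
Step 6: 14.3 × 1.067⁶ = 21.10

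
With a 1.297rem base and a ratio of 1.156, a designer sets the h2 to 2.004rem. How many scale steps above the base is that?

1.156ⁿ = 2.004 / 1.297 = 1.5451
n = ln(1.5451) / ln(1.156) = 0.4351 / 0.1450 ≈ 3.00

3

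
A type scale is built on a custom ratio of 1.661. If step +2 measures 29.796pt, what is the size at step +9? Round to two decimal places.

29.796 × 1.661⁷ = 29.796 × 34.88088 ≈ 1039.311

1039.31pt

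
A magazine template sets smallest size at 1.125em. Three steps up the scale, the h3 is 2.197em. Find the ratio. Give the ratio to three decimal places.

r³ = 2.197 / 1.125, so r = (2.197/1.125)^(1/3).
r = 1.9529^(1/3) ≈ 1.2499

1.250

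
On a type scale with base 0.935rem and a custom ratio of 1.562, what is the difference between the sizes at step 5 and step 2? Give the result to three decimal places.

Step 2: 0.935 × 1.562² = 2.28125rem
Step 5: 0.935 × 1.562⁵ = 8.69394rem
Difference: 8.69394 − 2.28125 = 6.41269rem

6.413rem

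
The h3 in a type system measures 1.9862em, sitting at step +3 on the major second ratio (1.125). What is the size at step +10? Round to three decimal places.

4.530em

The gap is 10 − (3) = 7 steps, so the factor is 1.125^7.
1.9862 × 1.125⁷ = 1.9862 × 2.28070 ≈ 4.530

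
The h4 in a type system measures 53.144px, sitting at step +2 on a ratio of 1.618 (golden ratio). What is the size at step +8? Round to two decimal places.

53.144 × 1.618⁶ = 53.144 × 17.94201 ≈ 953.510

953.51px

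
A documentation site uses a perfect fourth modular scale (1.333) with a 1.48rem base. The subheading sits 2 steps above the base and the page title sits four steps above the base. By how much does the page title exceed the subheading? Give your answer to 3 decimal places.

2.043rem

Step 2: 1.48 × 1.333² = 2.62980rem
Step 4: 1.48 × 1.333⁴ = 4.67286rem
Difference: 4.67286 − 2.62980 = 2.04306rem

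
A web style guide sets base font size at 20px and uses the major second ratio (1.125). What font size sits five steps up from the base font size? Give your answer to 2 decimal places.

Every step multiplies by the scale ratio.
20.0 × 1.125⁵ = 20.0 × 1.80203 ≈ 36.04

36.04px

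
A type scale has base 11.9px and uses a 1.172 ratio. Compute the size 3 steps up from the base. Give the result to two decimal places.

19.16px

Each step on a modular scale multiplies by the ratio, so the size n steps from the base is base × ratioⁿ.
11.9 × 1.172³ = 11.9 × 1.60984 ≈ 19.16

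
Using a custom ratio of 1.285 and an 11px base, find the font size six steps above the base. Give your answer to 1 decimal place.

Every step multiplies by the scale ratio.
11.0 × 1.285⁶ = 11.0 × 4.50214 ≈ 49.52

49.5px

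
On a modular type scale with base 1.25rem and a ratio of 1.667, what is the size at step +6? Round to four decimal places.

Every step multiplies by the scale ratio.
1.25 × 1.667⁶ = 1.25 × 21.45920 ≈ 26.8240

26.8240rem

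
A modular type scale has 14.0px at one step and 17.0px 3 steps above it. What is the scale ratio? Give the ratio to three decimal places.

1.067

r³ = 17.0 / 14.0, so r = (17.0/14.0)^(1/3).
r = 1.2143^(1/3) ≈ 1.0669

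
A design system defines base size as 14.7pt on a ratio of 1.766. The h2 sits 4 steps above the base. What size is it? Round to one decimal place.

143.0pt

14.7 × 1.766⁴ = 14.7 × 9.72664 ≈ 142.98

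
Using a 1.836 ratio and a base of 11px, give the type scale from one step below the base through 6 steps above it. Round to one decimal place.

Step -1: 11.0 ÷ 1.836 = 6.0
Step 0: 11px
Step 1: 11.0 × 1.836 = 20.2
Step 2: 11.0 × 1.836² = 37.1
Step 3: 11.0 × 1.836³ = 68.1
Step 4: 11.0 × 1.836⁴ = 125.0
Step 5: 11.0 × 1.836⁵ = 229.5
Step 6: 11.0 × 1.836⁶ = 421.3

6.0px, 11.0px, 20.2px, 37.1px, 68.1px, 125.0px, 229.5px, 421.3px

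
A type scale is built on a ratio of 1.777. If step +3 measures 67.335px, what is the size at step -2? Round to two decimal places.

The gap is -2 − (3) = -5 steps, so the factor is 1.777^-5.
67.335 ÷ 1.777⁵ = 67.335 ÷ 17.71892 ≈ 3.800

3.80px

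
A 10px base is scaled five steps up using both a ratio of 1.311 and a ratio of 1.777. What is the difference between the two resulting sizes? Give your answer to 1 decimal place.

138.5px

At 1.311: 10.0 × 1.311⁵ = 38.727px
At 1.777: 10.0 × 1.777⁵ = 177.189px
Difference: 177.189 − 38.727 = 138.462px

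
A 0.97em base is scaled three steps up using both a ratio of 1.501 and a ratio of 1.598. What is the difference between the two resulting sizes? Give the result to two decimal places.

0.68em

At 1.501: 0.97 × 1.501³ = 3.2803em
At 1.598: 0.97 × 1.598³ = 3.9582em
Difference: 3.9582 − 3.2803 = 0.6779em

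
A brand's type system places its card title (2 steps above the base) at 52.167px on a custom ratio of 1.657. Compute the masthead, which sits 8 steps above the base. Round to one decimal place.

1079.8px

52.167 × 1.657⁶ = 52.167 × 20.69832 ≈ 1079.769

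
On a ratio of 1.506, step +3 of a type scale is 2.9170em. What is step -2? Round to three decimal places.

2.9170 ÷ 1.506⁵ = 2.9170 ÷ 7.74684 ≈ 0.377

0.377em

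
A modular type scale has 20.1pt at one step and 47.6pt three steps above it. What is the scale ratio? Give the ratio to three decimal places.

r³ = 47.6 / 20.1, so r = (47.6/20.1)^(1/3).
r = 2.3682^(1/3) ≈ 1.3329

1.333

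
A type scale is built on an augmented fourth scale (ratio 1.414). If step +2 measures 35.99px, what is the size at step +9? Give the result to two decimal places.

35.99 × 1.414⁷ = 35.99 × 11.30175 ≈ 406.750

406.75px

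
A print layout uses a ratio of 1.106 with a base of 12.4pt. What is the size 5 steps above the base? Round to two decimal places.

Each step on a modular scale multiplies by the ratio, so the size n steps from the base is base × ratioⁿ.
12.4 × 1.106⁵ = 12.4 × 1.65491 ≈ 20.52

20.52pt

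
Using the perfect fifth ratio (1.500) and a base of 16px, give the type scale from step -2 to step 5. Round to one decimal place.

Step -2: 16.0 ÷ 1.500² = 7.1
Step -1: 16.0 ÷ 1.500 = 10.7
Step 0: 16px
Step 1: 16.0 × 1.500 = 24.0
Step 2: 16.0 × 1.500² = 36.0
Step 3: 16.0 × 1.500³ = 54.0
Step 4: 16.0 × 1.500⁴ = 81.0
Step 5: 16.0 × 1.500⁵ = 121.5

7.1px, 10.7px, 16.0px, 24.0px, 36.0px, 54.0px, 81.0px, 121.5px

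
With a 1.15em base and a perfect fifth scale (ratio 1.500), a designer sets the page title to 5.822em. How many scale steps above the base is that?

4

1.500ⁿ = 5.822 / 1.15 = 5.0626
n = ln(5.0626) / ln(1.500) = 1.6219 / 0.4055 ≈ 4.00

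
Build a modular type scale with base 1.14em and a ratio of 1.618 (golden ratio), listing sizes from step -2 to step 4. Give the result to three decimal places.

0.435em, 0.705em, 1.140em, 1.845em, 2.984em, 4.829em, 7.813em

Step -2: 1.14 ÷ 1.618² = 0.435
Step -1: 1.14 ÷ 1.618 = 0.705
Step 0: 1.14em
Step 1: 1.14 × 1.618 = 1.845
Step 2: 1.14 × 1.618² = 2.984
Step 3: 1.14 × 1.618³ = 4.829
Step 4: 1.14 × 1.618⁴ = 7.813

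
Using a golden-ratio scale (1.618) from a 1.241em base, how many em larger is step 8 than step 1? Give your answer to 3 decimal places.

Step 1: 1.241 × 1.618 = 2.00794em
Step 8: 1.241 × 1.618⁸ = 58.29079em
Difference: 58.29079 − 2.00794 = 56.28285em

56.283em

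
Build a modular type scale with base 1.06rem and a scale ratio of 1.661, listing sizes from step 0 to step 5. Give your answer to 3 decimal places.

1.060rem, 1.761rem, 2.924rem, 4.858rem, 8.068rem, 13.402rem

Step 0: 1.06rem
Step 1: 1.06 × 1.661 = 1.761
Step 2: 1.06 × 1.661² = 2.924
Step 3: 1.06 × 1.661³ = 4.858
Step 4: 1.06 × 1.661⁴ = 8.068
Step 5: 1.06 × 1.661⁵ = 13.402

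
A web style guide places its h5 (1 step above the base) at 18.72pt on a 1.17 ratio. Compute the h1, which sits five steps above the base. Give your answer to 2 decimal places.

35.08pt

The gap is 5 − (1) = 4 steps, so the factor is 1.17^4.
18.72 × 1.17⁴ = 18.72 × 1.87389 ≈ 35.079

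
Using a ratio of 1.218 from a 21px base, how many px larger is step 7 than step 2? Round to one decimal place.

52.4px

Step 2: 21.0 × 1.218² = 31.154px
Step 7: 21.0 × 1.218⁷ = 83.512px
Difference: 83.512 − 31.154 = 52.358px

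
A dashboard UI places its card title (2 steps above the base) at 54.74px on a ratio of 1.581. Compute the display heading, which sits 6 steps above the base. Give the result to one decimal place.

342.0px

The gap is 6 − (2) = 4 steps, so the factor is 1.581^4.
54.74 × 1.581⁴ = 54.74 × 6.24781 ≈ 342.005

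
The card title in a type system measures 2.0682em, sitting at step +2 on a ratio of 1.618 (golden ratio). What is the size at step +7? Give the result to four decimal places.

The gap is 7 − (2) = 5 steps, so the factor is 1.618^5.
2.0682 × 1.618⁵ = 2.0682 × 11.08901 ≈ 22.9343

22.9343em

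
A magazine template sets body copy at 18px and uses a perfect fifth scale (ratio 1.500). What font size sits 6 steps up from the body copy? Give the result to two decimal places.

18.0 × 1.500⁶ = 18.0 × 11.39062 ≈ 205.03

205.03px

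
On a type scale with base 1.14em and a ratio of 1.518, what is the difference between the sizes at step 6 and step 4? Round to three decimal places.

Step 4: 1.14 × 1.518⁴ = 6.05330em
Step 6: 1.14 × 1.518⁶ = 13.94876em
Difference: 13.94876 − 6.05330 = 7.89546em

7.895em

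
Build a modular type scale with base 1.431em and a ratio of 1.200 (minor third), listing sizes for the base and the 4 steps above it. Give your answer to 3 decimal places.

1.431em, 1.717em, 2.061em, 2.473em, 2.967em

Step 0: 1.431em
Step 1: 1.431 × 1.200 = 1.717
Step 2: 1.431 × 1.200² = 2.061
Step 3: 1.431 × 1.200³ = 2.473
Step 4: 1.431 × 1.200⁴ = 2.967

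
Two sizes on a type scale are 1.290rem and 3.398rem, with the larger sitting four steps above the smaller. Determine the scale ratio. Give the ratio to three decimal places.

1.274

r⁴ = 3.398 / 1.290, so r = (3.398/1.290)^(1/4).
r = 2.6341^(1/4) ≈ 1.2740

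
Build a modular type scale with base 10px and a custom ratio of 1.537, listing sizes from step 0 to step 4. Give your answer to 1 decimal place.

Step 0: 10px
Step 1: 10.0 × 1.537 = 15.4
Step 2: 10.0 × 1.537² = 23.6
Step 3: 10.0 × 1.537³ = 36.3
Step 4: 10.0 × 1.537⁴ = 55.8

10.0px, 15.4px, 23.6px, 36.3px, 55.8px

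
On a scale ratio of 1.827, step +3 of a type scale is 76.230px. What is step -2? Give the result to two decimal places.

76.230 ÷ 1.827⁵ = 76.230 ÷ 20.35601 ≈ 3.745

3.74px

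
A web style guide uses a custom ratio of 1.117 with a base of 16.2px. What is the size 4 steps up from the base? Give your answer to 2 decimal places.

16.2 × 1.117⁴ = 16.2 × 1.55673 ≈ 25.22

25.22px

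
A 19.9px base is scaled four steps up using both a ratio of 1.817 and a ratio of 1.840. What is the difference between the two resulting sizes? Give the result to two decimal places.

At 1.817: 19.9 × 1.817⁴ = 216.9066px
At 1.840: 19.9 × 1.840⁴ = 228.0995px
Difference: 228.0995 − 216.9066 = 11.1929px

11.19px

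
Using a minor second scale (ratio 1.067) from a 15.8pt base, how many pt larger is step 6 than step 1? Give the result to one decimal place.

6.5pt

Step 1: 15.8 × 1.067 = 16.859pt
Step 6: 15.8 × 1.067⁶ = 23.315pt
Difference: 23.315 − 16.859 = 6.456pt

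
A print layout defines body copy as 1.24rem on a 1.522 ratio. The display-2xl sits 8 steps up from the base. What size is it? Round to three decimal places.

35.706rem

Each step on a modular scale multiplies by the ratio, so the size n steps from the base is base × ratioⁿ.
1.24 × 1.522⁸ = 1.24 × 28.79501 ≈ 35.706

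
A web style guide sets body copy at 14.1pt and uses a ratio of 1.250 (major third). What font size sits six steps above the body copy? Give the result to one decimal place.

Every step multiplies by the scale ratio.
14.1 × 1.250⁶ = 14.1 × 3.81470 ≈ 53.79

53.8pt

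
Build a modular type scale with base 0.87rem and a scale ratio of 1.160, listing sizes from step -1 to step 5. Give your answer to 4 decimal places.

0.7500rem, 0.8700rem, 1.0092rem, 1.1707rem, 1.3580rem, 1.5753rem, 1.8273rem

Step -1: 0.87 ÷ 1.160 = 0.7500
Step 0: 0.87rem
Step 1: 0.87 × 1.160 = 1.0092
Step 2: 0.87 × 1.160² = 1.1707
Step 3: 0.87 × 1.160³ = 1.3580
Step 4: 0.87 × 1.160⁴ = 1.5753
Step 5: 0.87 × 1.160⁵ = 1.8273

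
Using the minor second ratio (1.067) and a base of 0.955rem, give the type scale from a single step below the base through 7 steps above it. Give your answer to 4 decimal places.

0.8950rem, 0.9550rem, 1.0190rem, 1.0873rem, 1.1601rem, 1.2378rem, 1.3208rem, 1.4093rem, 1.5037rem

Step -1: 0.955 ÷ 1.067 = 0.8950
Step 0: 0.955rem
Step 1: 0.955 × 1.067 = 1.0190
Step 2: 0.955 × 1.067² = 1.0873
Step 3: 0.955 × 1.067³ = 1.1601
Step 4: 0.955 × 1.067⁴ = 1.2378
Step 5: 0.955 × 1.067⁵ = 1.3208
Step 6: 0.955 × 1.067⁶ = 1.4093
Step 7: 0.955 × 1.067⁷ = 1.5037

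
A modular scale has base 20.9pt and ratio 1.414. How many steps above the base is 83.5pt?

4

1.414ⁿ = 83.5 / 20.9 = 3.9952
n = ln(3.9952) / ln(1.414) = 1.3851 / 0.3464 ≈ 4.00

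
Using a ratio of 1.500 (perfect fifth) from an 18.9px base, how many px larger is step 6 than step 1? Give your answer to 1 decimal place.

186.9px

Step 1: 18.9 × 1.500 = 28.350px
Step 6: 18.9 × 1.500⁶ = 215.283px
Difference: 215.283 − 28.350 = 186.933px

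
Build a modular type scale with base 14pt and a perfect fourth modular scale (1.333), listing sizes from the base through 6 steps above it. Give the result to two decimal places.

14.00pt, 18.66pt, 24.88pt, 33.16pt, 44.20pt, 58.92pt, 78.54pt

Step 0: 14pt
Step 1: 14.0 × 1.333 = 18.66
Step 2: 14.0 × 1.333² = 24.88
Step 3: 14.0 × 1.333³ = 33.16
Step 4: 14.0 × 1.333⁴ = 44.20
Step 5: 14.0 × 1.333⁵ = 58.92
Step 6: 14.0 × 1.333⁶ = 78.54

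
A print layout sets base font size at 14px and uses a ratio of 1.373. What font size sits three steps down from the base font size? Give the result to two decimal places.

5.41px

Each step on a modular scale multiplies by the ratio, so the size n steps from the base is base × ratioⁿ.
14.0 ÷ 1.373³ = 14.0 ÷ 2.58828 ≈ 5.41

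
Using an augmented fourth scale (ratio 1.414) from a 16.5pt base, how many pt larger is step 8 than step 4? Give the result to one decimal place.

197.7pt

Step 4: 16.5 × 1.414⁴ = 65.960pt
Step 8: 16.5 × 1.414⁸ = 263.681pt
Difference: 263.681 − 65.960 = 197.721pt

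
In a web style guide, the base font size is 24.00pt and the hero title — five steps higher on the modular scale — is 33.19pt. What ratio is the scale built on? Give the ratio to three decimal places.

1.067

r⁵ = 33.19 / 24.00, so r = (33.19/24.00)^(1/5).
r = 1.3829^(1/5) ≈ 1.0670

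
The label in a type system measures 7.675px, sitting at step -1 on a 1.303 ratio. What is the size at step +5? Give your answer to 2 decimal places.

37.56px

7.675 × 1.303⁶ = 7.675 × 4.89403 ≈ 37.562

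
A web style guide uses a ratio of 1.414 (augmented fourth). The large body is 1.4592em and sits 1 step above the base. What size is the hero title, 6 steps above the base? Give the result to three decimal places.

The gap is 6 − (1) = 5 steps, so the factor is 1.414^5.
1.4592 × 1.414⁵ = 1.4592 × 5.65258 ≈ 8.248

8.248em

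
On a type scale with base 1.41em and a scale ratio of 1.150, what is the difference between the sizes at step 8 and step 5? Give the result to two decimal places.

1.48em

Step 5: 1.41 × 1.150⁵ = 2.8360em
Step 8: 1.41 × 1.150⁸ = 4.3132em
Difference: 4.3132 − 2.8360 = 1.4772em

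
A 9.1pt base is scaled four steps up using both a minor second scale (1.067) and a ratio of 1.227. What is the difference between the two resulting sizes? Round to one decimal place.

Minor second: 9.1 × 1.067⁴ = 11.795pt
At 1.227: 9.1 × 1.227⁴ = 20.626pt
Difference: 20.626 − 11.795 = 8.831pt

8.8pt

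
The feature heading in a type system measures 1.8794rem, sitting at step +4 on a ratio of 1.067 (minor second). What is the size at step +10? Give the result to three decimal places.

1.8794 × 1.067⁶ = 1.8794 × 1.47566 ≈ 2.773

2.773rem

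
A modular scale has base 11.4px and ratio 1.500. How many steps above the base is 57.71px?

4

1.500ⁿ = 57.71 / 11.4 = 5.0623
n = ln(5.0623) / ln(1.500) = 1.6218 / 0.4055 ≈ 4.00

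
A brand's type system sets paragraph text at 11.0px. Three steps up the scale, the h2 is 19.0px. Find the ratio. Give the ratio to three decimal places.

r³ = 19.0 / 11.0, so r = (19.0/11.0)^(1/3).
r = 1.7273^(1/3) ≈ 1.1998

1.200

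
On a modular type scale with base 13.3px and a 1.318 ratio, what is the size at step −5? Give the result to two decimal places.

13.3 ÷ 1.318⁵ = 13.3 ÷ 3.97720 ≈ 3.34

3.34px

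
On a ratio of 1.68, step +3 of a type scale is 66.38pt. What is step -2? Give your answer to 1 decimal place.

66.38 ÷ 1.68⁵ = 66.38 ÷ 13.38278 ≈ 4.960

5.0pt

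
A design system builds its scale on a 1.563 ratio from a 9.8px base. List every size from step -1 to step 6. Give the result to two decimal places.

Step -1: 9.8 ÷ 1.563 = 6.27
Step 0: 9.8px
Step 1: 9.8 × 1.563 = 15.32
Step 2: 9.8 × 1.563² = 23.94
Step 3: 9.8 × 1.563³ = 37.42
Step 4: 9.8 × 1.563⁴ = 58.49
Step 5: 9.8 × 1.563⁵ = 91.42
Step 6: 9.8 × 1.563⁶ = 142.88

6.27px, 9.80px, 15.32px, 23.94px, 37.42px, 58.49px, 91.42px, 142.88px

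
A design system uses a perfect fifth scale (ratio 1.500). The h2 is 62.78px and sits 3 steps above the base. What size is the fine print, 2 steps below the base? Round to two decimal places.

8.27px

The gap is -2 − (3) = -5 steps, so the factor is 1.500^-5.
62.78 ÷ 1.500⁵ = 62.78 ÷ 7.59375 ≈ 8.267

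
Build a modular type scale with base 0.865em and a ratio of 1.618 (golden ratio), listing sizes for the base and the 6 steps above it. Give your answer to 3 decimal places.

Step 0: 0.865em
Step 1: 0.865 × 1.618 = 1.400
Step 2: 0.865 × 1.618² = 2.265
Step 3: 0.865 × 1.618³ = 3.664
Step 4: 0.865 × 1.618⁴ = 5.928
Step 5: 0.865 × 1.618⁵ = 9.592
Step 6: 0.865 × 1.618⁶ = 15.520

0.865em, 1.400em, 2.265em, 3.664em, 5.928em, 9.592em, 15.520em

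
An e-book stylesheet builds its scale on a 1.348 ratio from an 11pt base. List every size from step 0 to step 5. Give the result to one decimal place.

11.0pt, 14.8pt, 20.0pt, 26.9pt, 36.3pt, 49.0pt

Step 0: 11pt
Step 1: 11.0 × 1.348 = 14.8
Step 2: 11.0 × 1.348² = 20.0
Step 3: 11.0 × 1.348³ = 26.9
Step 4: 11.0 × 1.348⁴ = 36.3
Step 5: 11.0 × 1.348⁵ = 49.0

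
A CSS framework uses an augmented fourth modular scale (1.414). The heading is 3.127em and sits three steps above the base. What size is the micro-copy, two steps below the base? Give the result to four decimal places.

Moving from step +3 to step -2 is 5 steps down, so divide by r⁵.
3.127 ÷ 1.414⁵ = 3.127 ÷ 5.65258 ≈ 0.5532

0.5532em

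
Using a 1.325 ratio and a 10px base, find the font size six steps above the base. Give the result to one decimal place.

10.0 × 1.325⁶ = 10.0 × 5.41122 ≈ 54.11

54.1px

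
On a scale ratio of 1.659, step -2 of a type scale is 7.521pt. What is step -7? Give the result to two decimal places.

Moving from step -2 to step -7 is 5 steps down, so divide by r⁵.
7.521 ÷ 1.659⁵ = 7.521 ÷ 12.56701 ≈ 0.598

0.60pt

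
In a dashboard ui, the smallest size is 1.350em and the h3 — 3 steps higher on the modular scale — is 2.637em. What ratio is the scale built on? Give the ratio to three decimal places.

The ratio satisfies 1.350 × r³ = 2.637, so r = (2.637 / 1.350)^(1/3).
r = 1.9533^(1/3) ≈ 1.2500

1.250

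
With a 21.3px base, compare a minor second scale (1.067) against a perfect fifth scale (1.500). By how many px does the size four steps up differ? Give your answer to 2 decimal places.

Minor second: 21.3 × 1.067⁴ = 27.6081px
Perfect fifth: 21.3 × 1.500⁴ = 107.8312px
Difference: 107.8312 − 27.6081 = 80.2231px

80.22px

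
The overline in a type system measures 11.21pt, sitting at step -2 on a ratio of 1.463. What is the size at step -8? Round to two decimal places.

1.14pt

Moving from step -2 to step -8 is 6 steps down, so divide by r⁶.
11.21 ÷ 1.463⁶ = 11.21 ÷ 9.80541 ≈ 1.143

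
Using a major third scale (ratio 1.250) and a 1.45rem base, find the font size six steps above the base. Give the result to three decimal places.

1.45 × 1.250⁶ = 1.45 × 3.81470 ≈ 5.531

5.531rem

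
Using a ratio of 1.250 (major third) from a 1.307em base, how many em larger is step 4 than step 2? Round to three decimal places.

Step 2: 1.307 × 1.250² = 2.04219em
Step 4: 1.307 × 1.250⁴ = 3.19092em
Difference: 3.19092 − 2.04219 = 1.14873em

1.149em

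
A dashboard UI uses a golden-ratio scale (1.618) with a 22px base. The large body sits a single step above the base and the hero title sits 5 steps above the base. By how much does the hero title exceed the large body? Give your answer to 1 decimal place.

Step 1: 22.0 × 1.618 = 35.596px
Step 5: 22.0 × 1.618⁵ = 243.958px
Difference: 243.958 − 35.596 = 208.362px

208.4px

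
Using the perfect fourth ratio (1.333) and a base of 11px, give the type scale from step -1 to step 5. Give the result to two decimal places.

Step -1: 11.0 ÷ 1.333 = 8.25
Step 0: 11px
Step 1: 11.0 × 1.333 = 14.66
Step 2: 11.0 × 1.333² = 19.55
Step 3: 11.0 × 1.333³ = 26.05
Step 4: 11.0 × 1.333⁴ = 34.73
Step 5: 11.0 × 1.333⁵ = 46.30

8.25px, 11.00px, 14.66px, 19.55px, 26.05px, 34.73px, 46.30px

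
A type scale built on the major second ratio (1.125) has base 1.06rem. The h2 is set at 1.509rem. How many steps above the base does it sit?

3

1.125ⁿ = 1.509 / 1.06 = 1.4236
n = ln(1.4236) / ln(1.125) = 0.3532 / 0.1178 ≈ 3.00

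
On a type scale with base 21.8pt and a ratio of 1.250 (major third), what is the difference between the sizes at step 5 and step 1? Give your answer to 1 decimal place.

Step 1: 21.8 × 1.250 = 27.250pt
Step 5: 21.8 × 1.250⁵ = 66.528pt
Difference: 66.528 − 27.250 = 39.278pt

39.3pt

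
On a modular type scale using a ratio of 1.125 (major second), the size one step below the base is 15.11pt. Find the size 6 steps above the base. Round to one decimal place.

The gap is 6 − (-1) = 7 steps, so the factor is 1.125^7.
15.11 × 1.125⁷ = 15.11 × 2.28070 ≈ 34.461

34.5pt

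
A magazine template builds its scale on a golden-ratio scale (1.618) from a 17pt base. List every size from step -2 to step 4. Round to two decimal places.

6.49pt, 10.51pt, 17.00pt, 27.51pt, 44.50pt, 72.01pt, 116.51pt

Step -2: 17.0 ÷ 1.618² = 6.49
Step -1: 17.0 ÷ 1.618 = 10.51
Step 0: 17pt
Step 1: 17.0 × 1.618 = 27.51
Step 2: 17.0 × 1.618² = 44.50
Step 3: 17.0 × 1.618³ = 72.01
Step 4: 17.0 × 1.618⁴ = 116.51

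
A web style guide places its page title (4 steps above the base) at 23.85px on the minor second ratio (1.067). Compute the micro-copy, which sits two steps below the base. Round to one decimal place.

23.85 ÷ 1.067⁶ = 23.85 ÷ 1.47566 ≈ 16.162

16.2px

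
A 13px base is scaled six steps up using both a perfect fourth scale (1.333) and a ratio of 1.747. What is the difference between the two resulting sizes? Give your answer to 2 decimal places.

Perfect fourth: 13.0 × 1.333⁶ = 72.9330px
At 1.747: 13.0 × 1.747⁶ = 369.5735px
Difference: 369.5735 − 72.9330 = 296.6405px

296.64px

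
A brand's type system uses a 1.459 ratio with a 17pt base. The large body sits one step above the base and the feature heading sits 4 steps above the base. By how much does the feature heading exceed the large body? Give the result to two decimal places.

52.23pt

Step 1: 17.0 × 1.459 = 24.8030pt
Step 4: 17.0 × 1.459⁴ = 77.0318pt
Difference: 77.0318 − 24.8030 = 52.2288pt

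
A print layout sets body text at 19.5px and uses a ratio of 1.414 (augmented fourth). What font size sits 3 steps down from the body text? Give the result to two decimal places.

A modular type scale is a geometric sequence: sizeₙ = base × rⁿ.
19.5 ÷ 1.414³ = 19.5 ÷ 2.82715 ≈ 6.90

6.90px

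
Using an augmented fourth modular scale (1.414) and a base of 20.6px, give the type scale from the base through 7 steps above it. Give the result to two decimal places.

20.60px, 29.13px, 41.19px, 58.24px, 82.35px, 116.44px, 164.65px, 232.82px

Step 0: 20.6px
Step 1: 20.6 × 1.414 = 29.13
Step 2: 20.6 × 1.414² = 41.19
Step 3: 20.6 × 1.414³ = 58.24
Step 4: 20.6 × 1.414⁴ = 82.35
Step 5: 20.6 × 1.414⁵ = 116.44
Step 6: 20.6 × 1.414⁶ = 164.65
Step 7: 20.6 × 1.414⁷ = 232.82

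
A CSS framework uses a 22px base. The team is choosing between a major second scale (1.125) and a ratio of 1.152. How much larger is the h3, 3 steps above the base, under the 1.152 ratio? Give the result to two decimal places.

2.31px

Major second: 22.0 × 1.125³ = 31.3242px
At 1.152: 22.0 × 1.152³ = 33.6341px
Difference: 33.6341 − 31.3242 = 2.3099px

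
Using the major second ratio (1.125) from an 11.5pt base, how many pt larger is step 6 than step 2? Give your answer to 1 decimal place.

8.8pt

Step 2: 11.5 × 1.125² = 14.555pt
Step 6: 11.5 × 1.125⁶ = 23.314pt
Difference: 23.314 − 14.555 = 8.759pt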